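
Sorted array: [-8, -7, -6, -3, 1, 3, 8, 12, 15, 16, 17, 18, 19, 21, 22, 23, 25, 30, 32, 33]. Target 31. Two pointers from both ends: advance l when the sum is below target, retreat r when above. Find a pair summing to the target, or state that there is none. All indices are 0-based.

[0,19] -8+33=25 <31 → l++
[1,19] -7+33=26 <31 → l++
[2,19] -6+33=27 <31 → l++
[3,19] -3+33=30 <31 → l++
[4,19] 1+33=34 >31 → r--
[4,18] 1+32=33 >31 → r--
[4,17] 1+30=31 → found

(1, 30)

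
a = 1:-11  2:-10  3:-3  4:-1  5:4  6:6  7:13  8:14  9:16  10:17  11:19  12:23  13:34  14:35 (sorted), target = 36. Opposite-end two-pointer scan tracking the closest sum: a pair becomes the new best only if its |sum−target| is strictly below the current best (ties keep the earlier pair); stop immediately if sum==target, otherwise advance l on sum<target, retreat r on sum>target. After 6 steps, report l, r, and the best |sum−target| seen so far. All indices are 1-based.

[1,14] -11+35=24 d=12 * → l++
[2,14] -10+35=25 d=11 * → l++
[3,14] -3+35=32 d=4 * → l++
[4,14] -1+35=34 d=2 * → l++
[5,14] 4+35=39 d=3 → r--
[5,13] 4+34=38 d=2 → r--

l=5, r=12, best |Δ|=2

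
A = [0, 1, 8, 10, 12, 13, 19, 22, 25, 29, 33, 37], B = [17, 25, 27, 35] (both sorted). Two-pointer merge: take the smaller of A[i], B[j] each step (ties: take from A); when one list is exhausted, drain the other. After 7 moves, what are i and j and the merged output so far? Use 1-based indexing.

i=1 j=1: A[i]=0<=B[j]=17 take 0, i++
i=2 j=1: A[i]=1<=B[j]=17 take 1, i++
i=3 j=1: A[i]=8<=B[j]=17 take 8, i++
i=4 j=1: A[i]=10<=B[j]=17 take 10, i++
i=5 j=1: A[i]=12<=B[j]=17 take 12, i++
i=6 j=1: A[i]=13<=B[j]=17 take 13, i++
i=7 j=1: A[i]=19>B[j]=17 take 17, j++

i=7, j=2, merged so far=[0, 1, 8, 10, 12, 13, 17]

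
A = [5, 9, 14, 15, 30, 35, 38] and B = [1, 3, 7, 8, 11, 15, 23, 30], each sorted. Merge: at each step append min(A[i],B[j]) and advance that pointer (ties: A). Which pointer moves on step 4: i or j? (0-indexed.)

[i=0,j=0] A[i]=5>B[j]=1 take 1 → j++
[i=0,j=1] A[i]=5>B[j]=3 take 3 → j++
[i=0,j=2] A[i]=5<=B[j]=7 take 5 → i++
[i=1,j=2] A[i]=9>B[j]=7 take 7 → j++

j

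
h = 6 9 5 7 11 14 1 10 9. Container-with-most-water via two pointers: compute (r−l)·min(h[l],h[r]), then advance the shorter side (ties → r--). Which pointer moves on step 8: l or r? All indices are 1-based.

l=1 r=9: min(6,9)*8=48 best=48 *, l++
l=2 r=9: min(9,9)*7=63 best=63 *, r--
l=2 r=8: min(9,10)*6=54 best=63, l++
l=3 r=8: min(5,10)*5=25 best=63, l++
l=4 r=8: min(7,10)*4=28 best=63, l++
l=5 r=8: min(11,10)*3=30 best=63, r--
l=5 r=7: min(11,1)*2=2 best=63, r--
l=5 r=6: min(11,14)*1=11 best=63, l++

l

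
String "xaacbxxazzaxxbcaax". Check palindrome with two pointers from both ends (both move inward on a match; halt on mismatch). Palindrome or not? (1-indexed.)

[1,18] 'x'=='x' → l++,r--
[2,17] 'a'=='a' → l++,r--
[3,16] 'a'=='a' → l++,r--
[4,15] 'c'=='c' → l++,r--
[5,14] 'b'=='b' → l++,r--
[6,13] 'x'=='x' → l++,r--
[7,12] 'x'=='x' → l++,r--
[8,11] 'a'=='a' → l++,r--
[9,10] 'z'=='z' → l++,r--

palindrome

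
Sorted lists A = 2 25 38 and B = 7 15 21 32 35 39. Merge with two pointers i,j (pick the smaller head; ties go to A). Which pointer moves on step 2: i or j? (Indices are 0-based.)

j

[i=0,j=0] A[i]=2<=B[j]=7 take 2 → i++
[i=1,j=0] A[i]=25>B[j]=7 take 7 → j++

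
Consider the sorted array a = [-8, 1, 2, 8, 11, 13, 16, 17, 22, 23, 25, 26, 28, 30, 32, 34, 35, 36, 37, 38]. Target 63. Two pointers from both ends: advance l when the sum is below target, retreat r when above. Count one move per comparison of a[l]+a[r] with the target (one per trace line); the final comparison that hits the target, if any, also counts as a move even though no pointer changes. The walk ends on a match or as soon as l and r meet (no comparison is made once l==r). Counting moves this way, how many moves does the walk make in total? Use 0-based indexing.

11 moves

l=0 r=19: -8+38=30 <63, l++
l=1 r=19: 1+38=39 <63, l++
l=2 r=19: 2+38=40 <63, l++
l=3 r=19: 8+38=46 <63, l++
l=4 r=19: 11+38=49 <63, l++
l=5 r=19: 13+38=51 <63, l++
l=6 r=19: 16+38=54 <63, l++
l=7 r=19: 17+38=55 <63, l++
l=8 r=19: 22+38=60 <63, l++
l=9 r=19: 23+38=61 <63, l++
l=10 r=19: 25+38=63, found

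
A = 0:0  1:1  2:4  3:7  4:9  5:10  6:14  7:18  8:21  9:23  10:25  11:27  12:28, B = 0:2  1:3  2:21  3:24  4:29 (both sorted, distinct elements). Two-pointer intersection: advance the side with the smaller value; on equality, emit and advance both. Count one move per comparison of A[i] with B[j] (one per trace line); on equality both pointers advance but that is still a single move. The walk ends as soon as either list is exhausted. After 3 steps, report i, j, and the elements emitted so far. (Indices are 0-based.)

[i=0,j=0] 0<2 → i++
[i=1,j=0] 1<2 → i++
[i=2,j=0] 4>2 → j++

i=2, j=1, emitted=[]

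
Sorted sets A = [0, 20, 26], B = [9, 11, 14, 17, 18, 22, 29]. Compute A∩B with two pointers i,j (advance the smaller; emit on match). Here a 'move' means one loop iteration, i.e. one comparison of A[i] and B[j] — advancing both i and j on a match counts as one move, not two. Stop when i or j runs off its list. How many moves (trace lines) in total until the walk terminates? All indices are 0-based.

9 moves

[i=0,j=0] 0<9 → i++
[i=1,j=0] 20>9 → j++
[i=1,j=1] 20>11 → j++
[i=1,j=2] 20>14 → j++
[i=1,j=3] 20>17 → j++
[i=1,j=4] 20>18 → j++
[i=1,j=5] 20<22 → i++
[i=2,j=5] 26>22 → j++
[i=2,j=6] 26<29 → i++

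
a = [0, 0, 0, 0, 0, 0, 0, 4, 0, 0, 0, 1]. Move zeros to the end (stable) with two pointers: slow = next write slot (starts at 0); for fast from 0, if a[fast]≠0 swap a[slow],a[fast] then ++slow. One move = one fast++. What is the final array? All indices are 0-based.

slow=0 fast=0: a[fast]=0, fast++
slow=0 fast=1: a[fast]=0, fast++
slow=0 fast=2: a[fast]=0, fast++
slow=0 fast=3: a[fast]=0, fast++
slow=0 fast=4: a[fast]=0, fast++
slow=0 fast=5: a[fast]=0, fast++
slow=0 fast=6: a[fast]=0, fast++
slow=0 fast=7: a[fast]=4≠0 swap→a[0]=4, slow++,fast++
slow=1 fast=8: a[fast]=0, fast++
slow=1 fast=9: a[fast]=0, fast++
slow=1 fast=10: a[fast]=0, fast++
slow=1 fast=11: a[fast]=1≠0 swap→a[1]=1, slow++,fast++

[4, 1, 0, 0, 0, 0, 0, 0, 0, 0, 0, 0]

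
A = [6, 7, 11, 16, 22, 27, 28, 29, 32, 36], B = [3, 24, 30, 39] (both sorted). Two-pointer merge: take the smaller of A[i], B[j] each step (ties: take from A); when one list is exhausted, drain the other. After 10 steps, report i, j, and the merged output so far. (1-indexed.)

i=1 j=1: A[i]=6>B[j]=3 take 3, j++
i=1 j=2: A[i]=6<=B[j]=24 take 6, i++
i=2 j=2: A[i]=7<=B[j]=24 take 7, i++
i=3 j=2: A[i]=11<=B[j]=24 take 11, i++
i=4 j=2: A[i]=16<=B[j]=24 take 16, i++
i=5 j=2: A[i]=22<=B[j]=24 take 22, i++
i=6 j=2: A[i]=27>B[j]=24 take 24, j++
i=6 j=3: A[i]=27<=B[j]=30 take 27, i++
i=7 j=3: A[i]=28<=B[j]=30 take 28, i++
i=8 j=3: A[i]=29<=B[j]=30 take 29, i++

i=9, j=3, merged so far=[3, 6, 7, 11, 16, 22, 24, 27, 28, 29]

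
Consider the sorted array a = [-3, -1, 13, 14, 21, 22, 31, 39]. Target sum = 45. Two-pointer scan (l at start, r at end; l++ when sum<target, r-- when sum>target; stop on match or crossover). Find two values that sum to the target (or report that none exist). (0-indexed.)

(14, 31)

l=0 r=7: -3+39=36 <45, l++
l=1 r=7: -1+39=38 <45, l++
l=2 r=7: 13+39=52 >45, r--
l=2 r=6: 13+31=44 <45, l++
l=3 r=6: 14+31=45, found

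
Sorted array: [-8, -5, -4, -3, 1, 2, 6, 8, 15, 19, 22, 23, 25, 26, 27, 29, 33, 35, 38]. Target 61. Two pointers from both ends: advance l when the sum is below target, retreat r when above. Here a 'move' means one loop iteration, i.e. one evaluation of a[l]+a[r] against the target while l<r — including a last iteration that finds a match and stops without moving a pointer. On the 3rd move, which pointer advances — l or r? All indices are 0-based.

l

l=0 r=18: -8+38=30 <61, l++
l=1 r=18: -5+38=33 <61, l++
l=2 r=18: -4+38=34 <61, l++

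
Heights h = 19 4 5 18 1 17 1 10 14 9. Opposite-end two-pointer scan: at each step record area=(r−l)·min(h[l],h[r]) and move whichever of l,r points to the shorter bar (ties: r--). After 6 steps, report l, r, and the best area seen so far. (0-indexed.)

[0,9] min(19,9)*9=81 best=81 * → r--
[0,8] min(19,14)*8=112 best=112 * → r--
[0,7] min(19,10)*7=70 best=112 → r--
[0,6] min(19,1)*6=6 best=112 → r--
[0,5] min(19,17)*5=85 best=112 → r--
[0,4] min(19,1)*4=4 best=112 → r--

l=0, r=3, best area=112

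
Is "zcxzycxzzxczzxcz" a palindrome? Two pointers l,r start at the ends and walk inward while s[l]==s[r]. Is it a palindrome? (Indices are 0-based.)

[0,15] 'z'=='z' → l++,r--
[1,14] 'c'=='c' → l++,r--
[2,13] 'x'=='x' → l++,r--
[3,12] 'z'=='z' → l++,r--
[4,11] 'y'!='z' → stop

not a palindrome (mismatch at 4,11)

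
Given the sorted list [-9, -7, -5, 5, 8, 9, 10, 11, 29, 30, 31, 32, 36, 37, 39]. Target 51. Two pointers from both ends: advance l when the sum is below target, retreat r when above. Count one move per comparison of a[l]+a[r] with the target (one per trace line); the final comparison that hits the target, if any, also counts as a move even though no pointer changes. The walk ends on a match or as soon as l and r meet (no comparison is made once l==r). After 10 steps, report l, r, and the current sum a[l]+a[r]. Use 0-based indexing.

l=8, r=12, sum=65

l=0 r=14: -9+39=30 <51, l++
l=1 r=14: -7+39=32 <51, l++
l=2 r=14: -5+39=34 <51, l++
l=3 r=14: 5+39=44 <51, l++
l=4 r=14: 8+39=47 <51, l++
l=5 r=14: 9+39=48 <51, l++
l=6 r=14: 10+39=49 <51, l++
l=7 r=14: 11+39=50 <51, l++
l=8 r=14: 29+39=68 >51, r--
l=8 r=13: 29+37=66 >51, r--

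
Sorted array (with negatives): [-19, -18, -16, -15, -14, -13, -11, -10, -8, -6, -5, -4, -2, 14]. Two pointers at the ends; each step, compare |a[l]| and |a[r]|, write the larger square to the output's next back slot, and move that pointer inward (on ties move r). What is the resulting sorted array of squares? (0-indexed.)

[4, 16, 25, 36, 64, 100, 121, 169, 196, 196, 225, 256, 324, 361]

l=0 r=13: |-19|>|14| out[13]=361, l++
l=1 r=13: |-18|>|14| out[12]=324, l++
l=2 r=13: |-16|>|14| out[11]=256, l++
l=3 r=13: |-15|>|14| out[10]=225, l++
l=4 r=13: |-14|<=|14| out[9]=196, r--
l=4 r=12: |-14|>|-2| out[8]=196, l++
l=5 r=12: |-13|>|-2| out[7]=169, l++
l=6 r=12: |-11|>|-2| out[6]=121, l++
l=7 r=12: |-10|>|-2| out[5]=100, l++
l=8 r=12: |-8|>|-2| out[4]=64, l++
l=9 r=12: |-6|>|-2| out[3]=36, l++
l=10 r=12: |-5|>|-2| out[2]=25, l++
l=11 r=12: |-4|>|-2| out[1]=16, l++
l=12 r=12: |-2|<=|-2| out[0]=4, r--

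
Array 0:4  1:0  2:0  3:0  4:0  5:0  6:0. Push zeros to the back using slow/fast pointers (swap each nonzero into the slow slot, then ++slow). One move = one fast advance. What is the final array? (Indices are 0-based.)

(s=0,f=0) a[fast]=4≠0 swap→a[0]=4 → slow++,fast++
(s=1,f=1) a[fast]=0 → fast++
(s=1,f=2) a[fast]=0 → fast++
(s=1,f=3) a[fast]=0 → fast++
(s=1,f=4) a[fast]=0 → fast++
(s=1,f=5) a[fast]=0 → fast++
(s=1,f=6) a[fast]=0 → fast++

[4, 0, 0, 0, 0, 0, 0]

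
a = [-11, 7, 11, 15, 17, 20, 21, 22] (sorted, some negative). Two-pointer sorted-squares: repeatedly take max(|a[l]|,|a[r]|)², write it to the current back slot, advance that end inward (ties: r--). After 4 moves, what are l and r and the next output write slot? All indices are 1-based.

l=1, r=4, next write slot=4

[1,8] |-11|<=|22| out[8]=484 → r--
[1,7] |-11|<=|21| out[7]=441 → r--
[1,6] |-11|<=|20| out[6]=400 → r--
[1,5] |-11|<=|17| out[5]=289 → r--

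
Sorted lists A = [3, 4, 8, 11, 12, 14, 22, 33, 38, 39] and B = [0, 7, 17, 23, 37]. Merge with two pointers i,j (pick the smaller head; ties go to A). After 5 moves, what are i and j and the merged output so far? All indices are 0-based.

i=3, j=2, merged so far=[0, 3, 4, 7, 8]

i=0 j=0: A[i]=3>B[j]=0 take 0, j++
i=0 j=1: A[i]=3<=B[j]=7 take 3, i++
i=1 j=1: A[i]=4<=B[j]=7 take 4, i++
i=2 j=1: A[i]=8>B[j]=7 take 7, j++
i=2 j=2: A[i]=8<=B[j]=17 take 8, i++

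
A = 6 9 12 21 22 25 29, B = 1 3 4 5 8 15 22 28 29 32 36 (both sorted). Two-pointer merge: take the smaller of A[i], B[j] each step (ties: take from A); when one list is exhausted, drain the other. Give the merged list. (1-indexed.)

i=1 j=1: A[i]=6>B[j]=1 take 1, j++
i=1 j=2: A[i]=6>B[j]=3 take 3, j++
i=1 j=3: A[i]=6>B[j]=4 take 4, j++
i=1 j=4: A[i]=6>B[j]=5 take 5, j++
i=1 j=5: A[i]=6<=B[j]=8 take 6, i++
i=2 j=5: A[i]=9>B[j]=8 take 8, j++
i=2 j=6: A[i]=9<=B[j]=15 take 9, i++
i=3 j=6: A[i]=12<=B[j]=15 take 12, i++
i=4 j=6: A[i]=21>B[j]=15 take 15, j++
i=4 j=7: A[i]=21<=B[j]=22 take 21, i++
i=5 j=7: A[i]=22<=B[j]=22 take 22, i++
i=6 j=7: A[i]=25>B[j]=22 take 22, j++
i=6 j=8: A[i]=25<=B[j]=28 take 25, i++
i=7 j=8: A[i]=29>B[j]=28 take 28, j++
i=7 j=9: A[i]=29<=B[j]=29 take 29, i++
i=8 j=9: A done, take B[j]=29, j++
i=8 j=10: A done, take B[j]=32, j++
i=8 j=11: A done, take B[j]=36, j++

[1, 3, 4, 5, 6, 8, 9, 12, 15, 21, 22, 22, 25, 28, 29, 29, 32, 36]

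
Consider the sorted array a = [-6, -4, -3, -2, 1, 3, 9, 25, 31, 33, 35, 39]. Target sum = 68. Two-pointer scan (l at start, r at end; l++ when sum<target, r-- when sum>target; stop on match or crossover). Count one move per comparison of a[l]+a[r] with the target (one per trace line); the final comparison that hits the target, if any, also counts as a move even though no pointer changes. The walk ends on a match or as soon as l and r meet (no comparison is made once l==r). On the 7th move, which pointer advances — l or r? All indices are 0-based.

l

[0,11] -6+39=33 <68 → l++
[1,11] -4+39=35 <68 → l++
[2,11] -3+39=36 <68 → l++
[3,11] -2+39=37 <68 → l++
[4,11] 1+39=40 <68 → l++
[5,11] 3+39=42 <68 → l++
[6,11] 9+39=48 <68 → l++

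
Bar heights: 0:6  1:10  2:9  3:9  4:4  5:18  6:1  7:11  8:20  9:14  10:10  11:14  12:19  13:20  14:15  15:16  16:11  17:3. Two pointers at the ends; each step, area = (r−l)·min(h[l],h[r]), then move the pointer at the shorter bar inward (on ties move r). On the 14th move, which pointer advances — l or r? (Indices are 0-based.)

[0,17] min(6,3)*17=51 best=51 * → r--
[0,16] min(6,11)*16=96 best=96 * → l++
[1,16] min(10,11)*15=150 best=150 * → l++
[2,16] min(9,11)*14=126 best=150 → l++
[3,16] min(9,11)*13=117 best=150 → l++
[4,16] min(4,11)*12=48 best=150 → l++
[5,16] min(18,11)*11=121 best=150 → r--
[5,15] min(18,16)*10=160 best=160 * → r--
[5,14] min(18,15)*9=135 best=160 → r--
[5,13] min(18,20)*8=144 best=160 → l++
[6,13] min(1,20)*7=7 best=160 → l++
[7,13] min(11,20)*6=66 best=160 → l++
[8,13] min(20,20)*5=100 best=160 → r--
[8,12] min(20,19)*4=76 best=160 → r--

r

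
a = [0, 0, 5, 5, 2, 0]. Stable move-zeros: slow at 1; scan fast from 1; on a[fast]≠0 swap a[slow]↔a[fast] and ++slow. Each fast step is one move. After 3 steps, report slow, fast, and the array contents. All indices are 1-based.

slow=1 fast=1: a[fast]=0, fast++
slow=1 fast=2: a[fast]=0, fast++
slow=1 fast=3: a[fast]=5≠0 swap→a[1]=5, slow++,fast++

slow=2, fast=4, a=[5, 0, 0, 5, 2, 0]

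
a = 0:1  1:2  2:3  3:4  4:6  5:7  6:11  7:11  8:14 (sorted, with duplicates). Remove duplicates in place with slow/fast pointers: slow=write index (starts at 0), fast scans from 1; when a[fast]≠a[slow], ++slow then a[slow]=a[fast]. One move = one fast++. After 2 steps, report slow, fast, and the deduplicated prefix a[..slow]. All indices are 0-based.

slow=0 fast=1: a[fast]=2≠a[slow]=1 write a[1]=2, slow++,fast++
slow=1 fast=2: a[fast]=3≠a[slow]=2 write a[2]=3, slow++,fast++

slow=2, fast=3, prefix=[1, 2, 3]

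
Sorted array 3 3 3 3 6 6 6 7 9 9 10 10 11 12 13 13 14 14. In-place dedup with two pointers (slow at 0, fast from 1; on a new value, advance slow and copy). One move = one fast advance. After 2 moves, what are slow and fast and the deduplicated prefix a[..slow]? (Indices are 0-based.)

slow=0 fast=1: a[fast]=3=a[slow] dup, fast++
slow=0 fast=2: a[fast]=3=a[slow] dup, fast++

slow=0, fast=3, prefix=[3]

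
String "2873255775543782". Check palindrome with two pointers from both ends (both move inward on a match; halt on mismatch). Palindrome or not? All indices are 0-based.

[0,15] '2'=='2' → l++,r--
[1,14] '8'=='8' → l++,r--
[2,13] '7'=='7' → l++,r--
[3,12] '3'=='3' → l++,r--
[4,11] '2'!='4' → stop

not a palindrome (mismatch at 4,11)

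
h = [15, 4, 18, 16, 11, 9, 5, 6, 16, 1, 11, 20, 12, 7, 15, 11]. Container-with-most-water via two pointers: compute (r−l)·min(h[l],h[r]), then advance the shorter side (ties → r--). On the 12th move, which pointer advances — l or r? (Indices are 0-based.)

[0,15] min(15,11)*15=165 best=165 * → r--
[0,14] min(15,15)*14=210 best=210 * → r--
[0,13] min(15,7)*13=91 best=210 → r--
[0,12] min(15,12)*12=144 best=210 → r--
[0,11] min(15,20)*11=165 best=210 → l++
[1,11] min(4,20)*10=40 best=210 → l++
[2,11] min(18,20)*9=162 best=210 → l++
[3,11] min(16,20)*8=128 best=210 → l++
[4,11] min(11,20)*7=77 best=210 → l++
[5,11] min(9,20)*6=54 best=210 → l++
[6,11] min(5,20)*5=25 best=210 → l++
[7,11] min(6,20)*4=24 best=210 → l++

l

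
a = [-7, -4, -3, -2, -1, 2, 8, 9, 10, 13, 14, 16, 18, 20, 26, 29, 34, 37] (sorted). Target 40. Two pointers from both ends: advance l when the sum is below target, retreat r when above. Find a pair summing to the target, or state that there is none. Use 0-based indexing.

[0,17] -7+37=30 <40 → l++
[1,17] -4+37=33 <40 → l++
[2,17] -3+37=34 <40 → l++
[3,17] -2+37=35 <40 → l++
[4,17] -1+37=36 <40 → l++
[5,17] 2+37=39 <40 → l++
[6,17] 8+37=45 >40 → r--
[6,16] 8+34=42 >40 → r--
[6,15] 8+29=37 <40 → l++
[7,15] 9+29=38 <40 → l++
[8,15] 10+29=39 <40 → l++
[9,15] 13+29=42 >40 → r--
[9,14] 13+26=39 <40 → l++
[10,14] 14+26=40 → found

(14, 26)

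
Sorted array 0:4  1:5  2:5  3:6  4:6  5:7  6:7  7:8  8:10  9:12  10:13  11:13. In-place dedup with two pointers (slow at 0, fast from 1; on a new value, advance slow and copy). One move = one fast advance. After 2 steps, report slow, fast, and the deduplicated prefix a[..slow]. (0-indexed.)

(s=0,f=1) a[fast]=5≠a[slow]=4 write a[1]=5 → slow++,fast++
(s=1,f=2) a[fast]=5=a[slow] dup → fast++

slow=1, fast=3, prefix=[4, 5]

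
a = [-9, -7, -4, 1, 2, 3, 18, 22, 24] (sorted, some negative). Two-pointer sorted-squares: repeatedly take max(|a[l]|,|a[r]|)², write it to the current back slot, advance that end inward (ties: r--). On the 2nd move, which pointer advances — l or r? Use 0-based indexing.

[0,8] |-9|<=|24| out[8]=576 → r--
[0,7] |-9|<=|22| out[7]=484 → r--

r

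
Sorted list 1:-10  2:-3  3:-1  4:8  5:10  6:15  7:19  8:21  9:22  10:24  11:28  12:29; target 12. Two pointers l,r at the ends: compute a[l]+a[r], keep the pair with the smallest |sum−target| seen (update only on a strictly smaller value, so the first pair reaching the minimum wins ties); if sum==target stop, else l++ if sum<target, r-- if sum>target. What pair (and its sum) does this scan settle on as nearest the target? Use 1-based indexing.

pair (-10, 22) with sum 12 (|Δ|=0)

[1,12] -10+29=19 d=7 * → r--
[1,11] -10+28=18 d=6 * → r--
[1,10] -10+24=14 d=2 * → r--
[1,9] -10+22=12 d=0 * → stop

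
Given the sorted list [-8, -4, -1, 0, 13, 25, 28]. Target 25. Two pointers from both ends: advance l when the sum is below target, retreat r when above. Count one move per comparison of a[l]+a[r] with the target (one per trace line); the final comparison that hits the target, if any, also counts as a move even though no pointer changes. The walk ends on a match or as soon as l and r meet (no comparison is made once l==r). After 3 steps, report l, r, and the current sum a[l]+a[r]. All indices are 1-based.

l=1 r=7: -8+28=20 <25, l++
l=2 r=7: -4+28=24 <25, l++
l=3 r=7: -1+28=27 >25, r--

l=3, r=6, sum=24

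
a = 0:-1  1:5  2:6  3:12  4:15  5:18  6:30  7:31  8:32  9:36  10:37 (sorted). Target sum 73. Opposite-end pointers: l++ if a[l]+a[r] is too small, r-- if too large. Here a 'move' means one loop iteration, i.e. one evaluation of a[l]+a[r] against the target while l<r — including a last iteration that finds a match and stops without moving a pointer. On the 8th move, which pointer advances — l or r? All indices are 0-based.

[0,10] -1+37=36 <73 → l++
[1,10] 5+37=42 <73 → l++
[2,10] 6+37=43 <73 → l++
[3,10] 12+37=49 <73 → l++
[4,10] 15+37=52 <73 → l++
[5,10] 18+37=55 <73 → l++
[6,10] 30+37=67 <73 → l++
[7,10] 31+37=68 <73 → l++

l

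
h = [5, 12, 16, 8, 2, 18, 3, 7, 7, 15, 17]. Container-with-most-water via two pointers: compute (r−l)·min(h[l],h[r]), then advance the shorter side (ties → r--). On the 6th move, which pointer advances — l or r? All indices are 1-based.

[1,11] min(5,17)*10=50 best=50 * → l++
[2,11] min(12,17)*9=108 best=108 * → l++
[3,11] min(16,17)*8=128 best=128 * → l++
[4,11] min(8,17)*7=56 best=128 → l++
[5,11] min(2,17)*6=12 best=128 → l++
[6,11] min(18,17)*5=85 best=128 → r--

r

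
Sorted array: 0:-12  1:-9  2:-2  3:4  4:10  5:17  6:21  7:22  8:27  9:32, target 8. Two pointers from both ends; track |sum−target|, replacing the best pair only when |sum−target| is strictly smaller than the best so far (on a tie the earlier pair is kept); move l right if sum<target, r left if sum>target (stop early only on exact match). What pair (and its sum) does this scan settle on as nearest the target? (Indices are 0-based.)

[0,9] -12+32=20 d=12 * → r--
[0,8] -12+27=15 d=7 * → r--
[0,7] -12+22=10 d=2 * → r--
[0,6] -12+21=9 d=1 * → r--
[0,5] -12+17=5 d=3 → l++
[1,5] -9+17=8 d=0 * → stop

pair (-9, 17) with sum 8 (|Δ|=0)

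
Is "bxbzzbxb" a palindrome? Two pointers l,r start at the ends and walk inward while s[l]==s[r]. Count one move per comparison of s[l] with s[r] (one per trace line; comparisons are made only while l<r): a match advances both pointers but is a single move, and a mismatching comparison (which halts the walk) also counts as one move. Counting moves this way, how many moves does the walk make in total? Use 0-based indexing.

[0,7] 'b'=='b' → l++,r--
[1,6] 'x'=='x' → l++,r--
[2,5] 'b'=='b' → l++,r--
[3,4] 'z'=='z' → l++,r--

4 moves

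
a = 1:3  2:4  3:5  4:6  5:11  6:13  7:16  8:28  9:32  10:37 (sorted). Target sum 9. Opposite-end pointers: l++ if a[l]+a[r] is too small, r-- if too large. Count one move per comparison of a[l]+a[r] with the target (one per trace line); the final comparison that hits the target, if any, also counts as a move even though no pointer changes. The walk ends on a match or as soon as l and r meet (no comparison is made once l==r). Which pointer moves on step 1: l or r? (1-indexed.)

r

l=1 r=10: 3+37=40 >9, r--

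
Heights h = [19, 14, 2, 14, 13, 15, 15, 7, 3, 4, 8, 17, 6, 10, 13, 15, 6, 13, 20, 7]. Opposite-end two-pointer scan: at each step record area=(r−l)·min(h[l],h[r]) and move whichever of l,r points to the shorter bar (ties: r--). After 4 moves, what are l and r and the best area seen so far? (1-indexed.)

l=4, r=19, best area=342

l=1 r=20: min(19,7)*19=133 best=133 *, r--
l=1 r=19: min(19,20)*18=342 best=342 *, l++
l=2 r=19: min(14,20)*17=238 best=342, l++
l=3 r=19: min(2,20)*16=32 best=342, l++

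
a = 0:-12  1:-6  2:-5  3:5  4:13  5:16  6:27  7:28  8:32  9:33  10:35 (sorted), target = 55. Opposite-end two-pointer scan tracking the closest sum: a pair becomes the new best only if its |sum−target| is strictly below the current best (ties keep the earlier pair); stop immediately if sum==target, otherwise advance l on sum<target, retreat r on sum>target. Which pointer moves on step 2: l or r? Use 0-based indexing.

[0,10] -12+35=23 d=32 * → l++
[1,10] -6+35=29 d=26 * → l++

l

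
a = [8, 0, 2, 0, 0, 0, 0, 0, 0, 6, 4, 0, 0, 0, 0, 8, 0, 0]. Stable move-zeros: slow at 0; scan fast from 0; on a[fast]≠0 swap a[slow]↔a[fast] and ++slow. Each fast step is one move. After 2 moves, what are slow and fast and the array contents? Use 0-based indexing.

slow=0 fast=0: a[fast]=8≠0 swap→a[0]=8, slow++,fast++
slow=1 fast=1: a[fast]=0, fast++

slow=1, fast=2, a=[8, 0, 2, 0, 0, 0, 0, 0, 0, 6, 4, 0, 0, 0, 0, 8, 0, 0]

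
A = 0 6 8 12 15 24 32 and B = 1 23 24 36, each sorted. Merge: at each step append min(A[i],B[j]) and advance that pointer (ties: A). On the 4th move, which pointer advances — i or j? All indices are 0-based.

i

[i=0,j=0] A[i]=0<=B[j]=1 take 0 → i++
[i=1,j=0] A[i]=6>B[j]=1 take 1 → j++
[i=1,j=1] A[i]=6<=B[j]=23 take 6 → i++
[i=2,j=1] A[i]=8<=B[j]=23 take 8 → i++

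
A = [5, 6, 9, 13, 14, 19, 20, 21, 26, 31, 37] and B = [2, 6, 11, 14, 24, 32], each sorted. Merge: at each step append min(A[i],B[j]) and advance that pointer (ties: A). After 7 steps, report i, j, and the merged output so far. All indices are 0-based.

[i=0,j=0] A[i]=5>B[j]=2 take 2 → j++
[i=0,j=1] A[i]=5<=B[j]=6 take 5 → i++
[i=1,j=1] A[i]=6<=B[j]=6 take 6 → i++
[i=2,j=1] A[i]=9>B[j]=6 take 6 → j++
[i=2,j=2] A[i]=9<=B[j]=11 take 9 → i++
[i=3,j=2] A[i]=13>B[j]=11 take 11 → j++
[i=3,j=3] A[i]=13<=B[j]=14 take 13 → i++

i=4, j=3, merged so far=[2, 5, 6, 6, 9, 11, 13]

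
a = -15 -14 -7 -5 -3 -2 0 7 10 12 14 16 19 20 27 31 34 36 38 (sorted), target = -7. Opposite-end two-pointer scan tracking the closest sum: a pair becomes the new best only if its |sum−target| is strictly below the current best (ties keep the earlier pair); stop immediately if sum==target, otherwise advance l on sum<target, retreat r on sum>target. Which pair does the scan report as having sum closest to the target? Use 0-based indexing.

pair (-14, 7) with sum -7 (|Δ|=0)

l=0 r=18: -15+38=23 d=30 *, r--
l=0 r=17: -15+36=21 d=28 *, r--
l=0 r=16: -15+34=19 d=26 *, r--
l=0 r=15: -15+31=16 d=23 *, r--
l=0 r=14: -15+27=12 d=19 *, r--
l=0 r=13: -15+20=5 d=12 *, r--
l=0 r=12: -15+19=4 d=11 *, r--
l=0 r=11: -15+16=1 d=8 *, r--
l=0 r=10: -15+14=-1 d=6 *, r--
l=0 r=9: -15+12=-3 d=4 *, r--
l=0 r=8: -15+10=-5 d=2 *, r--
l=0 r=7: -15+7=-8 d=1 *, l++
l=1 r=7: -14+7=-7 d=0 *, stop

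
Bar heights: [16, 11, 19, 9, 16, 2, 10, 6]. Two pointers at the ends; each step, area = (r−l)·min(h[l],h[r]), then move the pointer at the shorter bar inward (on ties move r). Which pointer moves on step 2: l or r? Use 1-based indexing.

l=1 r=8: min(16,6)*7=42 best=42 *, r--
l=1 r=7: min(16,10)*6=60 best=60 *, r--

r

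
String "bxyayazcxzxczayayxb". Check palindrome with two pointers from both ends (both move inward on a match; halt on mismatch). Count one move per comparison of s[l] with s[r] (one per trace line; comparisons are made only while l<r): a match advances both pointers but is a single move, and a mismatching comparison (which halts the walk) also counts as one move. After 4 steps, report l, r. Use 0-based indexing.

l=4, r=14

[0,18] 'b'=='b' → l++,r--
[1,17] 'x'=='x' → l++,r--
[2,16] 'y'=='y' → l++,r--
[3,15] 'a'=='a' → l++,r--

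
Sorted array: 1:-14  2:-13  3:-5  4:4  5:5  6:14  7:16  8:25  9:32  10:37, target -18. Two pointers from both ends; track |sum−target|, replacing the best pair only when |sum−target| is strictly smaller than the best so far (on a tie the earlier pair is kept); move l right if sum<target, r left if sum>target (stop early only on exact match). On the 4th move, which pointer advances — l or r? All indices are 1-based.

r

l=1 r=10: -14+37=23 d=41 *, r--
l=1 r=9: -14+32=18 d=36 *, r--
l=1 r=8: -14+25=11 d=29 *, r--
l=1 r=7: -14+16=2 d=20 *, r--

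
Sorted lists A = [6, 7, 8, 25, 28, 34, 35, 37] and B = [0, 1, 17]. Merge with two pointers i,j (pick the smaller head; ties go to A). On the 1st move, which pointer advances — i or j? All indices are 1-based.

i=1 j=1: A[i]=6>B[j]=0 take 0, j++

j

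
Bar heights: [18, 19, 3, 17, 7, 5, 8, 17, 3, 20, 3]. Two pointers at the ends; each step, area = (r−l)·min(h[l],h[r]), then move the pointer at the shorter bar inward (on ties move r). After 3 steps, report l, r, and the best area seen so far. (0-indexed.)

l=0 r=10: min(18,3)*10=30 best=30 *, r--
l=0 r=9: min(18,20)*9=162 best=162 *, l++
l=1 r=9: min(19,20)*8=152 best=162, l++

l=2, r=9, best area=162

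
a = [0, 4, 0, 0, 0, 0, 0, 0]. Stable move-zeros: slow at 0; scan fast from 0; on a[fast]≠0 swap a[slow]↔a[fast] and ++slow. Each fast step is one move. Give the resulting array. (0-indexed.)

slow=0 fast=0: a[fast]=0, fast++
slow=0 fast=1: a[fast]=4≠0 swap→a[0]=4, slow++,fast++
slow=1 fast=2: a[fast]=0, fast++
slow=1 fast=3: a[fast]=0, fast++
slow=1 fast=4: a[fast]=0, fast++
slow=1 fast=5: a[fast]=0, fast++
slow=1 fast=6: a[fast]=0, fast++
slow=1 fast=7: a[fast]=0, fast++

[4, 0, 0, 0, 0, 0, 0, 0]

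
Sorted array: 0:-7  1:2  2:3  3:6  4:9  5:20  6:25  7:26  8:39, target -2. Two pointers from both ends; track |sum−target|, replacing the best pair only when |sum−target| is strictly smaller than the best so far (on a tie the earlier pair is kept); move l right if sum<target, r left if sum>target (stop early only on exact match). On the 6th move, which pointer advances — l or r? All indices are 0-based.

l=0 r=8: -7+39=32 d=34 *, r--
l=0 r=7: -7+26=19 d=21 *, r--
l=0 r=6: -7+25=18 d=20 *, r--
l=0 r=5: -7+20=13 d=15 *, r--
l=0 r=4: -7+9=2 d=4 *, r--
l=0 r=3: -7+6=-1 d=1 *, r--

r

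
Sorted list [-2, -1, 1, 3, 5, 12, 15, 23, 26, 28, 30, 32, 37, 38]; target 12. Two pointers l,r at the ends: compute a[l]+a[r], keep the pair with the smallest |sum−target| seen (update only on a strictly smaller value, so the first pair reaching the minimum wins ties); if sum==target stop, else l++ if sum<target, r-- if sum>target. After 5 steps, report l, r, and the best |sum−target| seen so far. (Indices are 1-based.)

l=1 r=14: -2+38=36 d=24 *, r--
l=1 r=13: -2+37=35 d=23 *, r--
l=1 r=12: -2+32=30 d=18 *, r--
l=1 r=11: -2+30=28 d=16 *, r--
l=1 r=10: -2+28=26 d=14 *, r--

l=1, r=9, best |Δ|=14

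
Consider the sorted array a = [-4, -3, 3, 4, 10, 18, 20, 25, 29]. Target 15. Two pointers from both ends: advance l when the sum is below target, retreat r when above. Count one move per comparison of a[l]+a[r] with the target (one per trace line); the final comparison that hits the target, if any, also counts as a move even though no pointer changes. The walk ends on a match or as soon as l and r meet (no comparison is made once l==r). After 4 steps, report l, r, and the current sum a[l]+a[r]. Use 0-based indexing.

[0,8] -4+29=25 >15 → r--
[0,7] -4+25=21 >15 → r--
[0,6] -4+20=16 >15 → r--
[0,5] -4+18=14 <15 → l++

l=1, r=5, sum=15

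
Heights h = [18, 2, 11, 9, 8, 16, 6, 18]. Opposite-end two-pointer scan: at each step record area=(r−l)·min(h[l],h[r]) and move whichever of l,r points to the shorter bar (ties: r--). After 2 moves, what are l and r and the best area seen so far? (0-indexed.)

l=0, r=5, best area=126

l=0 r=7: min(18,18)*7=126 best=126 *, r--
l=0 r=6: min(18,6)*6=36 best=126, r--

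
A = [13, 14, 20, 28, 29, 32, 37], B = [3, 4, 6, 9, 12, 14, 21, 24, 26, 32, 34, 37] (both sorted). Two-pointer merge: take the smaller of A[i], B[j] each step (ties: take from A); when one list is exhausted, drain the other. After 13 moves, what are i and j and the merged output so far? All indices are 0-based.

[i=0,j=0] A[i]=13>B[j]=3 take 3 → j++
[i=0,j=1] A[i]=13>B[j]=4 take 4 → j++
[i=0,j=2] A[i]=13>B[j]=6 take 6 → j++
[i=0,j=3] A[i]=13>B[j]=9 take 9 → j++
[i=0,j=4] A[i]=13>B[j]=12 take 12 → j++
[i=0,j=5] A[i]=13<=B[j]=14 take 13 → i++
[i=1,j=5] A[i]=14<=B[j]=14 take 14 → i++
[i=2,j=5] A[i]=20>B[j]=14 take 14 → j++
[i=2,j=6] A[i]=20<=B[j]=21 take 20 → i++
[i=3,j=6] A[i]=28>B[j]=21 take 21 → j++
[i=3,j=7] A[i]=28>B[j]=24 take 24 → j++
[i=3,j=8] A[i]=28>B[j]=26 take 26 → j++
[i=3,j=9] A[i]=28<=B[j]=32 take 28 → i++

i=4, j=9, merged so far=[3, 4, 6, 9, 12, 13, 14, 14, 20, 21, 24, 26, 28]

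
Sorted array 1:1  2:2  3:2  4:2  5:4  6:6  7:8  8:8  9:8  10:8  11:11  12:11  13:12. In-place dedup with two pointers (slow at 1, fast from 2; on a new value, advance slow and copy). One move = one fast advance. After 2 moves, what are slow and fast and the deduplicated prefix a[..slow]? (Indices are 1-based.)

slow=2, fast=4, prefix=[1, 2]

(s=1,f=2) a[fast]=2≠a[slow]=1 write a[2]=2 → slow++,fast++
(s=2,f=3) a[fast]=2=a[slow] dup → fast++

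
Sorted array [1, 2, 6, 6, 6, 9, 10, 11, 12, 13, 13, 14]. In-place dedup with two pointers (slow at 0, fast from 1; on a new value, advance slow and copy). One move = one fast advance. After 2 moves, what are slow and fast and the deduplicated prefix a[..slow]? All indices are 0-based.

slow=2, fast=3, prefix=[1, 2, 6]

slow=0 fast=1: a[fast]=2≠a[slow]=1 write a[1]=2, slow++,fast++
slow=1 fast=2: a[fast]=6≠a[slow]=2 write a[2]=6, slow++,fast++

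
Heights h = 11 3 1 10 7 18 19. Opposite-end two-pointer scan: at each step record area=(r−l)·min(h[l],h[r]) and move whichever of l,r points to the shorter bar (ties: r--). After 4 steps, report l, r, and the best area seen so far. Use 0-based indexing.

l=0 r=6: min(11,19)*6=66 best=66 *, l++
l=1 r=6: min(3,19)*5=15 best=66, l++
l=2 r=6: min(1,19)*4=4 best=66, l++
l=3 r=6: min(10,19)*3=30 best=66, l++

l=4, r=6, best area=66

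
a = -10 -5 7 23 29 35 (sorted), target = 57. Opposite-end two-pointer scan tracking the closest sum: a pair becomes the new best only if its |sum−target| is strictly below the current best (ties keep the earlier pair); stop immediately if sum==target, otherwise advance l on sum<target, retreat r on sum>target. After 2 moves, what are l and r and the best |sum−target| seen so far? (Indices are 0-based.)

[0,5] -10+35=25 d=32 * → l++
[1,5] -5+35=30 d=27 * → l++

l=2, r=5, best |Δ|=27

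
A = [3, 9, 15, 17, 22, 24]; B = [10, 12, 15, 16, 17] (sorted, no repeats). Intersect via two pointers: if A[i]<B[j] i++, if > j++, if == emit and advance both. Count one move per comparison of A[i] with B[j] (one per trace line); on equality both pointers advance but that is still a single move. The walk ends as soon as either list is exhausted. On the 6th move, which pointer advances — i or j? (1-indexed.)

i=1 j=1: 3<10, i++
i=2 j=1: 9<10, i++
i=3 j=1: 15>10, j++
i=3 j=2: 15>12, j++
i=3 j=3: 15==15 emit, i++,j++
i=4 j=4: 17>16, j++

j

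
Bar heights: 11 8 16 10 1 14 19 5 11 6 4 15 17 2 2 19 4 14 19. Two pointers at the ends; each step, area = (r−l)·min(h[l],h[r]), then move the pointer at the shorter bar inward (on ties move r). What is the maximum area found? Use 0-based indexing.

max area = 256

l=0 r=18: min(11,19)*18=198 best=198 *, l++
l=1 r=18: min(8,19)*17=136 best=198, l++
l=2 r=18: min(16,19)*16=256 best=256 *, l++
l=3 r=18: min(10,19)*15=150 best=256, l++
l=4 r=18: min(1,19)*14=14 best=256, l++
l=5 r=18: min(14,19)*13=182 best=256, l++
l=6 r=18: min(19,19)*12=228 best=256, r--
l=6 r=17: min(19,14)*11=154 best=256, r--
l=6 r=16: min(19,4)*10=40 best=256, r--
l=6 r=15: min(19,19)*9=171 best=256, r--
l=6 r=14: min(19,2)*8=16 best=256, r--
l=6 r=13: min(19,2)*7=14 best=256, r--
l=6 r=12: min(19,17)*6=102 best=256, r--
l=6 r=11: min(19,15)*5=75 best=256, r--
l=6 r=10: min(19,4)*4=16 best=256, r--
l=6 r=9: min(19,6)*3=18 best=256, r--
l=6 r=8: min(19,11)*2=22 best=256, r--
l=6 r=7: min(19,5)*1=5 best=256, r--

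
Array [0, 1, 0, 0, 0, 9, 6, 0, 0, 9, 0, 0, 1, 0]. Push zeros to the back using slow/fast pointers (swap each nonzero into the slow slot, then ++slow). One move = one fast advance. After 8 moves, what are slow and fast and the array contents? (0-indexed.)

slow=3, fast=8, a=[1, 9, 6, 0, 0, 0, 0, 0, 0, 9, 0, 0, 1, 0]

slow=0 fast=0: a[fast]=0, fast++
slow=0 fast=1: a[fast]=1≠0 swap→a[0]=1, slow++,fast++
slow=1 fast=2: a[fast]=0, fast++
slow=1 fast=3: a[fast]=0, fast++
slow=1 fast=4: a[fast]=0, fast++
slow=1 fast=5: a[fast]=9≠0 swap→a[1]=9, slow++,fast++
slow=2 fast=6: a[fast]=6≠0 swap→a[2]=6, slow++,fast++
slow=3 fast=7: a[fast]=0, fast++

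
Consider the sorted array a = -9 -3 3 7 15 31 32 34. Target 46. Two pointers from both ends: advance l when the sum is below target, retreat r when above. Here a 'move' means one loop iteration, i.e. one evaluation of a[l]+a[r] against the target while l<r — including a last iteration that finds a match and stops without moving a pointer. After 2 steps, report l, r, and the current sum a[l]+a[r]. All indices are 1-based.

[1,8] -9+34=25 <46 → l++
[2,8] -3+34=31 <46 → l++

l=3, r=8, sum=37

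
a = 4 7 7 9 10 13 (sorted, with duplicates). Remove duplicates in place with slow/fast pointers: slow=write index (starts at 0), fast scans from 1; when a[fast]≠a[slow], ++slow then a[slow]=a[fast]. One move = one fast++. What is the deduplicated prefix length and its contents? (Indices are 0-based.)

length 5; prefix = [4, 7, 9, 10, 13]

(s=0,f=1) a[fast]=7≠a[slow]=4 write a[1]=7 → slow++,fast++
(s=1,f=2) a[fast]=7=a[slow] dup → fast++
(s=1,f=3) a[fast]=9≠a[slow]=7 write a[2]=9 → slow++,fast++
(s=2,f=4) a[fast]=10≠a[slow]=9 write a[3]=10 → slow++,fast++
(s=3,f=5) a[fast]=13≠a[slow]=10 write a[4]=13 → slow++,fast++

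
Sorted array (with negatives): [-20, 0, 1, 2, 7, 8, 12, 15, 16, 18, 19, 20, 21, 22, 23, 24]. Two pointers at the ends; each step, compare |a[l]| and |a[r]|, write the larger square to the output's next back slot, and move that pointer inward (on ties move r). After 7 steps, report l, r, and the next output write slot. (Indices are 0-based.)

l=0 r=15: |-20|<=|24| out[15]=576, r--
l=0 r=14: |-20|<=|23| out[14]=529, r--
l=0 r=13: |-20|<=|22| out[13]=484, r--
l=0 r=12: |-20|<=|21| out[12]=441, r--
l=0 r=11: |-20|<=|20| out[11]=400, r--
l=0 r=10: |-20|>|19| out[10]=400, l++
l=1 r=10: |0|<=|19| out[9]=361, r--

l=1, r=9, next write slot=8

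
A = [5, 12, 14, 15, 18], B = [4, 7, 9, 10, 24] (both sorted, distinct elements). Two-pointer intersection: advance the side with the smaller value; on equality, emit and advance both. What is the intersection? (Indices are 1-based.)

[i=1,j=1] 5>4 → j++
[i=1,j=2] 5<7 → i++
[i=2,j=2] 12>7 → j++
[i=2,j=3] 12>9 → j++
[i=2,j=4] 12>10 → j++
[i=2,j=5] 12<24 → i++
[i=3,j=5] 14<24 → i++
[i=4,j=5] 15<24 → i++
[i=5,j=5] 18<24 → i++

intersection = []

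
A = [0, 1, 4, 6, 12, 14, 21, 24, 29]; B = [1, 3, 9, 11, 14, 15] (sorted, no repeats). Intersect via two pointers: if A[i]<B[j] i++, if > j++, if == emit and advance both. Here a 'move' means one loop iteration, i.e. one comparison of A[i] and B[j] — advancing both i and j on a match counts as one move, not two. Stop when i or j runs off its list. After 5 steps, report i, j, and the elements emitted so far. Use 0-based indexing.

[i=0,j=0] 0<1 → i++
[i=1,j=0] 1==1 emit → i++,j++
[i=2,j=1] 4>3 → j++
[i=2,j=2] 4<9 → i++
[i=3,j=2] 6<9 → i++

i=4, j=2, emitted=[1]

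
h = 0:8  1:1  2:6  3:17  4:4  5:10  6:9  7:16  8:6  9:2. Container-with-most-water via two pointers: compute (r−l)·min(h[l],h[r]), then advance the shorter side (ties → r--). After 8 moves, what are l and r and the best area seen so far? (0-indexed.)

[0,9] min(8,2)*9=18 best=18 * → r--
[0,8] min(8,6)*8=48 best=48 * → r--
[0,7] min(8,16)*7=56 best=56 * → l++
[1,7] min(1,16)*6=6 best=56 → l++
[2,7] min(6,16)*5=30 best=56 → l++
[3,7] min(17,16)*4=64 best=64 * → r--
[3,6] min(17,9)*3=27 best=64 → r--
[3,5] min(17,10)*2=20 best=64 → r--

l=3, r=4, best area=64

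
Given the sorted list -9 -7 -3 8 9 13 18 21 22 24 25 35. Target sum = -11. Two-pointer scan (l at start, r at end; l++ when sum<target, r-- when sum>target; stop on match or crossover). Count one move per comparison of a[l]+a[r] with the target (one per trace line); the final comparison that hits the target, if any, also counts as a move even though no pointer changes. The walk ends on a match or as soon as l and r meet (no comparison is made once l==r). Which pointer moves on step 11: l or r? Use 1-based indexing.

r

[1,12] -9+35=26 >-11 → r--
[1,11] -9+25=16 >-11 → r--
[1,10] -9+24=15 >-11 → r--
[1,9] -9+22=13 >-11 → r--
[1,8] -9+21=12 >-11 → r--
[1,7] -9+18=9 >-11 → r--
[1,6] -9+13=4 >-11 → r--
[1,5] -9+9=0 >-11 → r--
[1,4] -9+8=-1 >-11 → r--
[1,3] -9+-3=-12 <-11 → l++
[2,3] -7+-3=-10 >-11 → r--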